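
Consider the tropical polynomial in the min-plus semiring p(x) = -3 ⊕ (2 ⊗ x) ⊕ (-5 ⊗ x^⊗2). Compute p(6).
p(6) = -3

A tropical monomial a ⊗ x^⊗i evaluates to a + i · x. Evaluating each term at x = 6:
  Term 0 contributes -3 + 0 · 6 = -3
  Term 1 contributes 2 + 1 · 6 = 8
  Term 2 contributes -5 + 2 · 6 = 7
p(6) = ⊕ of these = min[-3, 8, 7] = -3.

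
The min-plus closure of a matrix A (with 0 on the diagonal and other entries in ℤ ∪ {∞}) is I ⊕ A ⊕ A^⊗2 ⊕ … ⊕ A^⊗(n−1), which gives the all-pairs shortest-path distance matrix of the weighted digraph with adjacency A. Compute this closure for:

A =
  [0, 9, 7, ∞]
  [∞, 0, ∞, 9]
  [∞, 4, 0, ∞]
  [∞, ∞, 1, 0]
Closure =
  [0, 9, 7, 18]
  [∞, 0, 10, 9]
  [∞, 4, 0, 13]
  [∞, 5, 1, 0]

This is the Floyd-Warshall all-pairs shortest-path computation. For each intermediate vertex k = 0, 1, …, 3, update dist[i][j] ← min(dist[i][j], dist[i][k] + dist[k][j]). The final matrix gives, for each (i, j), the minimum total weight of any directed path from i to j (possibly empty when i = j).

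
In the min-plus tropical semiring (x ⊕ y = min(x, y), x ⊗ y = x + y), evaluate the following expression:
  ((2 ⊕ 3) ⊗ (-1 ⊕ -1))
((2 ⊕ 3) ⊗ (-1 ⊕ -1)) = 1

Expand innermost to outermost. Recall ⊕ takes the minimum of its arguments and ⊗ takes their sum. Working out the expression ((2 ⊕ 3) ⊗ (-1 ⊕ -1)) gives 1.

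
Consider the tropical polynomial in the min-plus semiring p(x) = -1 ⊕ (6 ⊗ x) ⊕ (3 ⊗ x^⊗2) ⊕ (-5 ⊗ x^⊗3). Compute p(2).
p(2) = -1

A tropical monomial a ⊗ x^⊗i evaluates to a + i · x. Evaluating each term at x = 2:
  Term 0 contributes -1 + 0 · 2 = -1
  Term 1 contributes 6 + 1 · 2 = 8
  Term 2 contributes 3 + 2 · 2 = 7
  Term 3 contributes -5 + 3 · 2 = 1
p(2) = ⊕ of these = min[-1, 8, 7, 1] = -1.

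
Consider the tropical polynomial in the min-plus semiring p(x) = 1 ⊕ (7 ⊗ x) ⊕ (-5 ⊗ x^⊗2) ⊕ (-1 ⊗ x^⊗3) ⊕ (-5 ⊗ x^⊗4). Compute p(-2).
p(-2) = -13

A tropical monomial a ⊗ x^⊗i evaluates to a + i · x. Evaluating each term at x = -2:
  Term 0 contributes 1 + 0 · -2 = 1
  Term 1 contributes 7 + 1 · -2 = 5
  Term 2 contributes -5 + 2 · -2 = -9
  Term 3 contributes -1 + 3 · -2 = -7
  Term 4 contributes -5 + 4 · -2 = -13
p(-2) = ⊕ of these = min[1, 5, -9, -7, -13] = -13.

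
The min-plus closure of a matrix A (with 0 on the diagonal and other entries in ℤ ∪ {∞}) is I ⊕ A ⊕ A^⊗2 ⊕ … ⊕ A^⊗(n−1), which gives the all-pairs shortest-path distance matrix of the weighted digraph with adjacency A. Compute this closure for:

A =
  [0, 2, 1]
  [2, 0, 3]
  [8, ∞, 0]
Closure =
  [0, 2, 1]
  [2, 0, 3]
  [8, 10, 0]

This is the Floyd-Warshall all-pairs shortest-path computation. For each intermediate vertex k = 0, 1, …, 2, update dist[i][j] ← min(dist[i][j], dist[i][k] + dist[k][j]). The final matrix gives, for each (i, j), the minimum total weight of any directed path from i to j (possibly empty when i = j).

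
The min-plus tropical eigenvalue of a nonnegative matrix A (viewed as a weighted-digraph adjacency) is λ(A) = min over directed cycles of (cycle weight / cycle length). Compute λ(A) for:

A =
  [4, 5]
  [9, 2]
λ(A) = 2

Enumerate directed cycles and compute their means (weight / length). Sample:
  cycle 0 → 0: weight = 4, length = 1, mean = 4/1 ≈ 4.000
  cycle 1 → 1: weight = 2, length = 1, mean = 2/1 ≈ 2.000
  cycle 0 → 1 → 0: weight = 14, length = 2, mean = 14/2 ≈ 7.000
  cycle 1 → 0 → 1: weight = 14, length = 2, mean = 14/2 ≈ 7.000
Minimum mean = 2.000, attained e.g. along the cycle 1 → 1 with weight 2 and length 1. So λ(A) = 2/1 = 2.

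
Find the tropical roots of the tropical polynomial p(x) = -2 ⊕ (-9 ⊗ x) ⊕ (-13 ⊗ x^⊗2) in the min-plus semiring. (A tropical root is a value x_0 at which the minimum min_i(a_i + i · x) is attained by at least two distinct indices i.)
Roots: {4, 7}

Each tropical root is a break point of the lower envelope of the lines y = a_i + i · x (there are 3 lines, with slopes 0, 1, ..., 2). Only the lines that attain the minimum somewhere contribute to roots; other lines are dominated. Here the surviving (envelope) indices are i = 2, i = 1, i = 0.
Intersections between consecutive envelope lines give the roots: for adjacent envelope indices i < j the intersection is x = (a_i − a_j) / (j − i). Reading off the sorted break points: {4, 7}.
Verification: at each break x_0, at least two indices attain the minimum of min_i(a_i + i · x_0).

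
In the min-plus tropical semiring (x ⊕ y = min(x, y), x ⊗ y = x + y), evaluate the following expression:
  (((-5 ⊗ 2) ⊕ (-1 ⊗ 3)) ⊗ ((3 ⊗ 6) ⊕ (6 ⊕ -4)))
(((-5 ⊗ 2) ⊕ (-1 ⊗ 3)) ⊗ ((3 ⊗ 6) ⊕ (6 ⊕ -4))) = -7

Expand innermost to outermost. Recall ⊕ takes the minimum of its arguments and ⊗ takes their sum. Working out the expression (((-5 ⊗ 2) ⊕ (-1 ⊗ 3)) ⊗ ((3 ⊗ 6) ⊕ (6 ⊕ -4))) gives -7.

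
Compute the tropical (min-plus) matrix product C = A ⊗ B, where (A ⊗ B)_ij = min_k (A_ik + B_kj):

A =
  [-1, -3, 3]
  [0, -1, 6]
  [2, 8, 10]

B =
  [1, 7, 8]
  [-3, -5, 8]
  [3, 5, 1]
A ⊗ B =
  [-6, -8, 4]
  [-4, -6, 7]
  [3, 3, 10]

Apply the min-plus product entry-by-entry:
  C[0][0] = min over k of (A[0][0] + B[0][0] = -1 + 1 = 0, A[0][1] + B[1][0] = -3 + -3 = -6, A[0][2] + B[2][0] = 3 + 3 = 6) = -6 (attained at k = 1)
  C[0][1] = min over k of (A[0][0] + B[0][1] = -1 + 7 = 6, A[0][1] + B[1][1] = -3 + -5 = -8, A[0][2] + B[2][1] = 3 + 5 = 8) = -8 (attained at k = 1)
  C[0][2] = min over k of (A[0][0] + B[0][2] = -1 + 8 = 7, A[0][1] + B[1][2] = -3 + 8 = 5, A[0][2] + B[2][2] = 3 + 1 = 4) = 4 (attained at k = 2)
  C[1][0] = min over k of (A[1][0] + B[0][0] = 0 + 1 = 1, A[1][1] + B[1][0] = -1 + -3 = -4, A[1][2] + B[2][0] = 6 + 3 = 9) = -4 (attained at k = 1)
  C[1][1] = min over k of (A[1][0] + B[0][1] = 0 + 7 = 7, A[1][1] + B[1][1] = -1 + -5 = -6, A[1][2] + B[2][1] = 6 + 5 = 11) = -6 (attained at k = 1)
  C[1][2] = min over k of (A[1][0] + B[0][2] = 0 + 8 = 8, A[1][1] + B[1][2] = -1 + 8 = 7, A[1][2] + B[2][2] = 6 + 1 = 7) = 7 (attained at k = 1)
  C[2][0] = min over k of (A[2][0] + B[0][0] = 2 + 1 = 3, A[2][1] + B[1][0] = 8 + -3 = 5, A[2][2] + B[2][0] = 10 + 3 = 13) = 3 (attained at k = 0)
  C[2][1] = min over k of (A[2][0] + B[0][1] = 2 + 7 = 9, A[2][1] + B[1][1] = 8 + -5 = 3, A[2][2] + B[2][1] = 10 + 5 = 15) = 3 (attained at k = 1)
  C[2][2] = min over k of (A[2][0] + B[0][2] = 2 + 8 = 10, A[2][1] + B[1][2] = 8 + 8 = 16, A[2][2] + B[2][2] = 10 + 1 = 11) = 10 (attained at k = 0)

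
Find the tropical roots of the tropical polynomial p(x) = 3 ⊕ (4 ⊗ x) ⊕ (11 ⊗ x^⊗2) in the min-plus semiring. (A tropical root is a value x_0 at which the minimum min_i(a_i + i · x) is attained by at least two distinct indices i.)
Roots: {-7, -1}

Each tropical root is a break point of the lower envelope of the lines y = a_i + i · x (there are 3 lines, with slopes 0, 1, ..., 2). Only the lines that attain the minimum somewhere contribute to roots; other lines are dominated. Here the surviving (envelope) indices are i = 2, i = 1, i = 0.
Intersections between consecutive envelope lines give the roots: for adjacent envelope indices i < j the intersection is x = (a_i − a_j) / (j − i). Reading off the sorted break points: {-7, -1}.
Verification: at each break x_0, at least two indices attain the minimum of min_i(a_i + i · x_0).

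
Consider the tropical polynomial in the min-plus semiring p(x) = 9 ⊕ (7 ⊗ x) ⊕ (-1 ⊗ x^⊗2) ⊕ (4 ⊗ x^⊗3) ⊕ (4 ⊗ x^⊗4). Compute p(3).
p(3) = 5

A tropical monomial a ⊗ x^⊗i evaluates to a + i · x. Evaluating each term at x = 3:
  Term 0 contributes 9 + 0 · 3 = 9
  Term 1 contributes 7 + 1 · 3 = 10
  Term 2 contributes -1 + 2 · 3 = 5
  Term 3 contributes 4 + 3 · 3 = 13
  Term 4 contributes 4 + 4 · 3 = 16
p(3) = ⊕ of these = min[9, 10, 5, 13, 16] = 5.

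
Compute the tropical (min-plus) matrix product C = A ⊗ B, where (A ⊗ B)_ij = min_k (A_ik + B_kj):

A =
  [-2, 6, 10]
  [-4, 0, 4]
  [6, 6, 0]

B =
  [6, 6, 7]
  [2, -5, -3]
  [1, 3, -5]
A ⊗ B =
  [4, 1, 3]
  [2, -5, -3]
  [1, 1, -5]

Apply the min-plus product entry-by-entry:
  C[0][0] = min over k of (A[0][0] + B[0][0] = -2 + 6 = 4, A[0][1] + B[1][0] = 6 + 2 = 8, A[0][2] + B[2][0] = 10 + 1 = 11) = 4 (attained at k = 0)
  C[0][1] = min over k of (A[0][0] + B[0][1] = -2 + 6 = 4, A[0][1] + B[1][1] = 6 + -5 = 1, A[0][2] + B[2][1] = 10 + 3 = 13) = 1 (attained at k = 1)
  C[0][2] = min over k of (A[0][0] + B[0][2] = -2 + 7 = 5, A[0][1] + B[1][2] = 6 + -3 = 3, A[0][2] + B[2][2] = 10 + -5 = 5) = 3 (attained at k = 1)
  C[1][0] = min over k of (A[1][0] + B[0][0] = -4 + 6 = 2, A[1][1] + B[1][0] = 0 + 2 = 2, A[1][2] + B[2][0] = 4 + 1 = 5) = 2 (attained at k = 0)
  C[1][1] = min over k of (A[1][0] + B[0][1] = -4 + 6 = 2, A[1][1] + B[1][1] = 0 + -5 = -5, A[1][2] + B[2][1] = 4 + 3 = 7) = -5 (attained at k = 1)
  C[1][2] = min over k of (A[1][0] + B[0][2] = -4 + 7 = 3, A[1][1] + B[1][2] = 0 + -3 = -3, A[1][2] + B[2][2] = 4 + -5 = -1) = -3 (attained at k = 1)
  C[2][0] = min over k of (A[2][0] + B[0][0] = 6 + 6 = 12, A[2][1] + B[1][0] = 6 + 2 = 8, A[2][2] + B[2][0] = 0 + 1 = 1) = 1 (attained at k = 2)
  C[2][1] = min over k of (A[2][0] + B[0][1] = 6 + 6 = 12, A[2][1] + B[1][1] = 6 + -5 = 1, A[2][2] + B[2][1] = 0 + 3 = 3) = 1 (attained at k = 1)
  C[2][2] = min over k of (A[2][0] + B[0][2] = 6 + 7 = 13, A[2][1] + B[1][2] = 6 + -3 = 3, A[2][2] + B[2][2] = 0 + -5 = -5) = -5 (attained at k = 2)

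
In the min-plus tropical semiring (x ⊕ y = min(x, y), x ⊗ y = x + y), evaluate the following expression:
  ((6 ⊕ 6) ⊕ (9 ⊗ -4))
((6 ⊕ 6) ⊕ (9 ⊗ -4)) = 5

Expand innermost to outermost. Recall ⊕ takes the minimum of its arguments and ⊗ takes their sum. Working out the expression ((6 ⊕ 6) ⊕ (9 ⊗ -4)) gives 5.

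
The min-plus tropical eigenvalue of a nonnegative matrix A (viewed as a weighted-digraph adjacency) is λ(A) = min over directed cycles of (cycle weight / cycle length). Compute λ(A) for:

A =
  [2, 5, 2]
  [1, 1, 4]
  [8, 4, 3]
λ(A) = 1

Enumerate directed cycles and compute their means (weight / length). Sample:
  cycle 0 → 0: weight = 2, length = 1, mean = 2/1 ≈ 2.000
  cycle 1 → 1: weight = 1, length = 1, mean = 1/1 ≈ 1.000
  cycle 2 → 2: weight = 3, length = 1, mean = 3/1 ≈ 3.000
  cycle 0 → 1 → 0: weight = 6, length = 2, mean = 6/2 ≈ 3.000
  cycle 0 → 2 → 0: weight = 10, length = 2, mean = 10/2 ≈ 5.000
  cycle 1 → 0 → 1: weight = 6, length = 2, mean = 6/2 ≈ 3.000
Minimum mean = 1.000, attained e.g. along the cycle 1 → 1 with weight 1 and length 1. So λ(A) = 1/1 = 1.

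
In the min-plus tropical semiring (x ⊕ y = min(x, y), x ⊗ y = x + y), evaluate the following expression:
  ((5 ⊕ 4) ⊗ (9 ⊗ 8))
((5 ⊕ 4) ⊗ (9 ⊗ 8)) = 21

Expand innermost to outermost. Recall ⊕ takes the minimum of its arguments and ⊗ takes their sum. Working out the expression ((5 ⊕ 4) ⊗ (9 ⊗ 8)) gives 21.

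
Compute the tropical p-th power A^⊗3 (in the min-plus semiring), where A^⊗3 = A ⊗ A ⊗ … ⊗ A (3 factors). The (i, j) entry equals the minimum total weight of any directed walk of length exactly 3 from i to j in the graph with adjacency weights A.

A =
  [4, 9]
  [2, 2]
A^⊗3 =
  [12, 13]
  [6, 6]

Each entry (A^⊗3)_ij equals the minimum over all length-3 walks i = v_0 → v_1 → … → v_3 = j of Σ_t A[v_t][v_{t+1}]. For example, for (i, j) = (0, 1) we minimise over 4 possible intermediate vertex sequences; the minimum is 13, attained along the walk 0 → 1 → 1 → 1.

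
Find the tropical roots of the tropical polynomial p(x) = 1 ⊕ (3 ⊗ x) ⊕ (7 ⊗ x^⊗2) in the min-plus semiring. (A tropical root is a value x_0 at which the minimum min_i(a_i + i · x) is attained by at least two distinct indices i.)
Roots: {-4, -2}

Each tropical root is a break point of the lower envelope of the lines y = a_i + i · x (there are 3 lines, with slopes 0, 1, ..., 2). Only the lines that attain the minimum somewhere contribute to roots; other lines are dominated. Here the surviving (envelope) indices are i = 2, i = 1, i = 0.
Intersections between consecutive envelope lines give the roots: for adjacent envelope indices i < j the intersection is x = (a_i − a_j) / (j − i). Reading off the sorted break points: {-4, -2}.
Verification: at each break x_0, at least two indices attain the minimum of min_i(a_i + i · x_0).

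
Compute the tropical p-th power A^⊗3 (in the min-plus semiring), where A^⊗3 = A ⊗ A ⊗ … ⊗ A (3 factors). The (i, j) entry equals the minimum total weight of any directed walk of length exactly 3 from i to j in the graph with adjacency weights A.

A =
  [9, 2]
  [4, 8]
A^⊗3 =
  [14, 8]
  [10, 14]

Each entry (A^⊗3)_ij equals the minimum over all length-3 walks i = v_0 → v_1 → … → v_3 = j of Σ_t A[v_t][v_{t+1}]. For example, for (i, j) = (0, 1) we minimise over 4 possible intermediate vertex sequences; the minimum is 8, attained along the walk 0 → 1 → 0 → 1.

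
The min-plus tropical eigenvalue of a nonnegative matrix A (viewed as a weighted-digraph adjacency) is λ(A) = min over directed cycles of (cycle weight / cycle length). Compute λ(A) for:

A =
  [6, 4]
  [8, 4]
λ(A) = 4

Enumerate directed cycles and compute their means (weight / length). Sample:
  cycle 0 → 0: weight = 6, length = 1, mean = 6/1 ≈ 6.000
  cycle 1 → 1: weight = 4, length = 1, mean = 4/1 ≈ 4.000
  cycle 0 → 1 → 0: weight = 12, length = 2, mean = 12/2 ≈ 6.000
  cycle 1 → 0 → 1: weight = 12, length = 2, mean = 12/2 ≈ 6.000
Minimum mean = 4.000, attained e.g. along the cycle 1 → 1 with weight 4 and length 1. So λ(A) = 4/1 = 4.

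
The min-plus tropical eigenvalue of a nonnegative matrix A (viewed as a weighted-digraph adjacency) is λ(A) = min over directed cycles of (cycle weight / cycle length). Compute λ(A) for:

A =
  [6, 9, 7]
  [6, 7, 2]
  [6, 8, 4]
λ(A) = 4

Enumerate directed cycles and compute their means (weight / length). Sample:
  cycle 0 → 0: weight = 6, length = 1, mean = 6/1 ≈ 6.000
  cycle 1 → 1: weight = 7, length = 1, mean = 7/1 ≈ 7.000
  cycle 2 → 2: weight = 4, length = 1, mean = 4/1 ≈ 4.000
  cycle 0 → 1 → 0: weight = 15, length = 2, mean = 15/2 ≈ 7.500
  cycle 0 → 2 → 0: weight = 13, length = 2, mean = 13/2 ≈ 6.500
  cycle 1 → 0 → 1: weight = 15, length = 2, mean = 15/2 ≈ 7.500
Minimum mean = 4.000, attained e.g. along the cycle 2 → 2 with weight 4 and length 1. So λ(A) = 4/1 = 4.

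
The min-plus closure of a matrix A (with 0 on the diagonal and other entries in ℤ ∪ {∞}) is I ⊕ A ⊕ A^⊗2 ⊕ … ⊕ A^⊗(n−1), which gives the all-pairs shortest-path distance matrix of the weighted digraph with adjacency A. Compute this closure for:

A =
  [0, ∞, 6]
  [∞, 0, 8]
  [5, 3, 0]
Closure =
  [0, 9, 6]
  [13, 0, 8]
  [5, 3, 0]

This is the Floyd-Warshall all-pairs shortest-path computation. For each intermediate vertex k = 0, 1, …, 2, update dist[i][j] ← min(dist[i][j], dist[i][k] + dist[k][j]). The final matrix gives, for each (i, j), the minimum total weight of any directed path from i to j (possibly empty when i = j).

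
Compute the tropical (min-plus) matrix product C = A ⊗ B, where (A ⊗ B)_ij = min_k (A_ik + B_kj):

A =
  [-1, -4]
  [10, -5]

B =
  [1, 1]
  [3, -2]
A ⊗ B =
  [-1, -6]
  [-2, -7]

Apply the min-plus product entry-by-entry:
  C[0][0] = min over k of (A[0][0] + B[0][0] = -1 + 1 = 0, A[0][1] + B[1][0] = -4 + 3 = -1) = -1 (attained at k = 1)
  C[0][1] = min over k of (A[0][0] + B[0][1] = -1 + 1 = 0, A[0][1] + B[1][1] = -4 + -2 = -6) = -6 (attained at k = 1)
  C[1][0] = min over k of (A[1][0] + B[0][0] = 10 + 1 = 11, A[1][1] + B[1][0] = -5 + 3 = -2) = -2 (attained at k = 1)
  C[1][1] = min over k of (A[1][0] + B[0][1] = 10 + 1 = 11, A[1][1] + B[1][1] = -5 + -2 = -7) = -7 (attained at k = 1)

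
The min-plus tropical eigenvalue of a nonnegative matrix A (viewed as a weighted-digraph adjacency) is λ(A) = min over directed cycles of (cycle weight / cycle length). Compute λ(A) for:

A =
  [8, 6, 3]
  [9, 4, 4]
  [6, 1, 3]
λ(A) = 5/2

Enumerate directed cycles and compute their means (weight / length). Sample:
  cycle 0 → 0: weight = 8, length = 1, mean = 8/1 ≈ 8.000
  cycle 1 → 1: weight = 4, length = 1, mean = 4/1 ≈ 4.000
  cycle 2 → 2: weight = 3, length = 1, mean = 3/1 ≈ 3.000
  cycle 0 → 1 → 0: weight = 15, length = 2, mean = 15/2 ≈ 7.500
  cycle 0 → 2 → 0: weight = 9, length = 2, mean = 9/2 ≈ 4.500
  cycle 1 → 0 → 1: weight = 15, length = 2, mean = 15/2 ≈ 7.500
Minimum mean = 2.500, attained e.g. along the cycle 1 → 2 → 1 with weight 5 and length 2. So λ(A) = 5/2 = 5/2.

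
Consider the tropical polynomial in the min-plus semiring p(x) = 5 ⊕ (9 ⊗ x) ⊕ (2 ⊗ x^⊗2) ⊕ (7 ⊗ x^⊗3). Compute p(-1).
p(-1) = 0

A tropical monomial a ⊗ x^⊗i evaluates to a + i · x. Evaluating each term at x = -1:
  Term 0 contributes 5 + 0 · -1 = 5
  Term 1 contributes 9 + 1 · -1 = 8
  Term 2 contributes 2 + 2 · -1 = 0
  Term 3 contributes 7 + 3 · -1 = 4
p(-1) = ⊕ of these = min[5, 8, 0, 4] = 0.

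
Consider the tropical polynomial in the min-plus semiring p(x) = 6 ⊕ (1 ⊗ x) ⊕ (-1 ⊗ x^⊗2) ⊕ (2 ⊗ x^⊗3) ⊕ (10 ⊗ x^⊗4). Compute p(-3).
p(-3) = -7

A tropical monomial a ⊗ x^⊗i evaluates to a + i · x. Evaluating each term at x = -3:
  Term 0 contributes 6 + 0 · -3 = 6
  Term 1 contributes 1 + 1 · -3 = -2
  Term 2 contributes -1 + 2 · -3 = -7
  Term 3 contributes 2 + 3 · -3 = -7
  Term 4 contributes 10 + 4 · -3 = -2
p(-3) = ⊕ of these = min[6, -2, -7, -7, -2] = -7.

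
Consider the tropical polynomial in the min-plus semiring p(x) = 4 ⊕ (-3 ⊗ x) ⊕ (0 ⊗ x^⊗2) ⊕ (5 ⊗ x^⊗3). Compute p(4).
p(4) = 1

A tropical monomial a ⊗ x^⊗i evaluates to a + i · x. Evaluating each term at x = 4:
  Term 0 contributes 4 + 0 · 4 = 4
  Term 1 contributes -3 + 1 · 4 = 1
  Term 2 contributes 0 + 2 · 4 = 8
  Term 3 contributes 5 + 3 · 4 = 17
p(4) = ⊕ of these = min[4, 1, 8, 17] = 1.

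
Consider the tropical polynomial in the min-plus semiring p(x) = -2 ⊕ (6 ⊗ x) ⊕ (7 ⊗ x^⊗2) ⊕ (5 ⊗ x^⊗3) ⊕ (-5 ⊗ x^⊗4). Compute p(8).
p(8) = -2

A tropical monomial a ⊗ x^⊗i evaluates to a + i · x. Evaluating each term at x = 8:
  Term 0 contributes -2 + 0 · 8 = -2
  Term 1 contributes 6 + 1 · 8 = 14
  Term 2 contributes 7 + 2 · 8 = 23
  Term 3 contributes 5 + 3 · 8 = 29
  Term 4 contributes -5 + 4 · 8 = 27
p(8) = ⊕ of these = min[-2, 14, 23, 29, 27] = -2.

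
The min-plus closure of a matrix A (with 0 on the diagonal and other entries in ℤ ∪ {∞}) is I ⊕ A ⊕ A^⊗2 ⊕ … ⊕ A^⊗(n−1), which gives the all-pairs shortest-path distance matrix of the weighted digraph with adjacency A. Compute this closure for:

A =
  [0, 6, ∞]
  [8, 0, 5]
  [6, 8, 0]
Closure =
  [0, 6, 11]
  [8, 0, 5]
  [6, 8, 0]

This is the Floyd-Warshall all-pairs shortest-path computation. For each intermediate vertex k = 0, 1, …, 2, update dist[i][j] ← min(dist[i][j], dist[i][k] + dist[k][j]). The final matrix gives, for each (i, j), the minimum total weight of any directed path from i to j (possibly empty when i = j).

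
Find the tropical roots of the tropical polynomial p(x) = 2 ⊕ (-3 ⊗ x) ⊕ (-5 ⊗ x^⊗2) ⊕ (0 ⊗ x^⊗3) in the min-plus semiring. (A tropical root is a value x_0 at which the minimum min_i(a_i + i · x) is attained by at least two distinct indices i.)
Roots: {-5, 2, 5}

Each tropical root is a break point of the lower envelope of the lines y = a_i + i · x (there are 4 lines, with slopes 0, 1, ..., 3). Only the lines that attain the minimum somewhere contribute to roots; other lines are dominated. Here the surviving (envelope) indices are i = 3, i = 2, i = 1, i = 0.
Intersections between consecutive envelope lines give the roots: for adjacent envelope indices i < j the intersection is x = (a_i − a_j) / (j − i). Reading off the sorted break points: {-5, 2, 5}.
Verification: at each break x_0, at least two indices attain the minimum of min_i(a_i + i · x_0).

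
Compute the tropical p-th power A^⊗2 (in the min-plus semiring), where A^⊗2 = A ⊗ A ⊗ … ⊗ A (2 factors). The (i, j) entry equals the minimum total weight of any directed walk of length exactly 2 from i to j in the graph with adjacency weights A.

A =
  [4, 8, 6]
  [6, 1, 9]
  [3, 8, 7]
A^⊗2 =
  [8, 9, 10]
  [7, 2, 10]
  [7, 9, 9]

Each entry (A^⊗2)_ij equals the minimum over all length-2 walks i = v_0 → v_1 → … → v_2 = j of Σ_t A[v_t][v_{t+1}]. For example, for (i, j) = (0, 2) we minimise over 3 possible intermediate vertex sequences; the minimum is 10, attained along the walk 0 → 0 → 2.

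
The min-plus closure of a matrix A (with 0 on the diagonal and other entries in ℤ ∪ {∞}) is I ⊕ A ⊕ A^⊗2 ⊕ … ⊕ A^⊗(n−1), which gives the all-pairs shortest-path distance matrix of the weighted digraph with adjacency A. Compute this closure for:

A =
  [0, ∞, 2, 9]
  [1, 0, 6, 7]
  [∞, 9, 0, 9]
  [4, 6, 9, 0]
Closure =
  [0, 11, 2, 9]
  [1, 0, 3, 7]
  [10, 9, 0, 9]
  [4, 6, 6, 0]

This is the Floyd-Warshall all-pairs shortest-path computation. For each intermediate vertex k = 0, 1, …, 3, update dist[i][j] ← min(dist[i][j], dist[i][k] + dist[k][j]). The final matrix gives, for each (i, j), the minimum total weight of any directed path from i to j (possibly empty when i = j).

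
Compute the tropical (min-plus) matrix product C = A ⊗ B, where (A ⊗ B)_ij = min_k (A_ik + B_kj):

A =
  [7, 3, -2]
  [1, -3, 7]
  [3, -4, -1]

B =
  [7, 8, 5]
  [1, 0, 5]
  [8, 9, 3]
A ⊗ B =
  [4, 3, 1]
  [-2, -3, 2]
  [-3, -4, 1]

Apply the min-plus product entry-by-entry:
  C[0][0] = min over k of (A[0][0] + B[0][0] = 7 + 7 = 14, A[0][1] + B[1][0] = 3 + 1 = 4, A[0][2] + B[2][0] = -2 + 8 = 6) = 4 (attained at k = 1)
  C[0][1] = min over k of (A[0][0] + B[0][1] = 7 + 8 = 15, A[0][1] + B[1][1] = 3 + 0 = 3, A[0][2] + B[2][1] = -2 + 9 = 7) = 3 (attained at k = 1)
  C[0][2] = min over k of (A[0][0] + B[0][2] = 7 + 5 = 12, A[0][1] + B[1][2] = 3 + 5 = 8, A[0][2] + B[2][2] = -2 + 3 = 1) = 1 (attained at k = 2)
  C[1][0] = min over k of (A[1][0] + B[0][0] = 1 + 7 = 8, A[1][1] + B[1][0] = -3 + 1 = -2, A[1][2] + B[2][0] = 7 + 8 = 15) = -2 (attained at k = 1)
  C[1][1] = min over k of (A[1][0] + B[0][1] = 1 + 8 = 9, A[1][1] + B[1][1] = -3 + 0 = -3, A[1][2] + B[2][1] = 7 + 9 = 16) = -3 (attained at k = 1)
  C[1][2] = min over k of (A[1][0] + B[0][2] = 1 + 5 = 6, A[1][1] + B[1][2] = -3 + 5 = 2, A[1][2] + B[2][2] = 7 + 3 = 10) = 2 (attained at k = 1)
  C[2][0] = min over k of (A[2][0] + B[0][0] = 3 + 7 = 10, A[2][1] + B[1][0] = -4 + 1 = -3, A[2][2] + B[2][0] = -1 + 8 = 7) = -3 (attained at k = 1)
  C[2][1] = min over k of (A[2][0] + B[0][1] = 3 + 8 = 11, A[2][1] + B[1][1] = -4 + 0 = -4, A[2][2] + B[2][1] = -1 + 9 = 8) = -4 (attained at k = 1)
  C[2][2] = min over k of (A[2][0] + B[0][2] = 3 + 5 = 8, A[2][1] + B[1][2] = -4 + 5 = 1, A[2][2] + B[2][2] = -1 + 3 = 2) = 1 (attained at k = 1)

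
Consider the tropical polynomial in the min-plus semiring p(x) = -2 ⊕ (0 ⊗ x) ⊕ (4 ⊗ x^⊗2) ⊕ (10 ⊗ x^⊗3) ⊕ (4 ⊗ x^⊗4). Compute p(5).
p(5) = -2

A tropical monomial a ⊗ x^⊗i evaluates to a + i · x. Evaluating each term at x = 5:
  Term 0 contributes -2 + 0 · 5 = -2
  Term 1 contributes 0 + 1 · 5 = 5
  Term 2 contributes 4 + 2 · 5 = 14
  Term 3 contributes 10 + 3 · 5 = 25
  Term 4 contributes 4 + 4 · 5 = 24
p(5) = ⊕ of these = min[-2, 5, 14, 25, 24] = -2.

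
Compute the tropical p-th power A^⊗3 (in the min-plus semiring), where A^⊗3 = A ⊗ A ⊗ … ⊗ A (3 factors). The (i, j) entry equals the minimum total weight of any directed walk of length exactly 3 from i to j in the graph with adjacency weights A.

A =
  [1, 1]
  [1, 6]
A^⊗3 =
  [3, 3]
  [3, 3]

Each entry (A^⊗3)_ij equals the minimum over all length-3 walks i = v_0 → v_1 → … → v_3 = j of Σ_t A[v_t][v_{t+1}]. For example, for (i, j) = (0, 1) we minimise over 4 possible intermediate vertex sequences; the minimum is 3, attained along the walk 0 → 0 → 0 → 1.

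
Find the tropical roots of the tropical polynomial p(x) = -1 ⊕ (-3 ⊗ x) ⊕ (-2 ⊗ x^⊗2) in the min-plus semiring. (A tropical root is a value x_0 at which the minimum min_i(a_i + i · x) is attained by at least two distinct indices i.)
Roots: {-1, 2}

Each tropical root is a break point of the lower envelope of the lines y = a_i + i · x (there are 3 lines, with slopes 0, 1, ..., 2). Only the lines that attain the minimum somewhere contribute to roots; other lines are dominated. Here the surviving (envelope) indices are i = 2, i = 1, i = 0.
Intersections between consecutive envelope lines give the roots: for adjacent envelope indices i < j the intersection is x = (a_i − a_j) / (j − i). Reading off the sorted break points: {-1, 2}.
Verification: at each break x_0, at least two indices attain the minimum of min_i(a_i + i · x_0).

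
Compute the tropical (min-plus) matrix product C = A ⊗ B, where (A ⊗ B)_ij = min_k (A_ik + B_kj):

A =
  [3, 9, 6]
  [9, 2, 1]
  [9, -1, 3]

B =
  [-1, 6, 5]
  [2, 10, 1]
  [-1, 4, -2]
A ⊗ B =
  [2, 9, 4]
  [0, 5, -1]
  [1, 7, 0]

Apply the min-plus product entry-by-entry:
  C[0][0] = min over k of (A[0][0] + B[0][0] = 3 + -1 = 2, A[0][1] + B[1][0] = 9 + 2 = 11, A[0][2] + B[2][0] = 6 + -1 = 5) = 2 (attained at k = 0)
  C[0][1] = min over k of (A[0][0] + B[0][1] = 3 + 6 = 9, A[0][1] + B[1][1] = 9 + 10 = 19, A[0][2] + B[2][1] = 6 + 4 = 10) = 9 (attained at k = 0)
  C[0][2] = min over k of (A[0][0] + B[0][2] = 3 + 5 = 8, A[0][1] + B[1][2] = 9 + 1 = 10, A[0][2] + B[2][2] = 6 + -2 = 4) = 4 (attained at k = 2)
  C[1][0] = min over k of (A[1][0] + B[0][0] = 9 + -1 = 8, A[1][1] + B[1][0] = 2 + 2 = 4, A[1][2] + B[2][0] = 1 + -1 = 0) = 0 (attained at k = 2)
  C[1][1] = min over k of (A[1][0] + B[0][1] = 9 + 6 = 15, A[1][1] + B[1][1] = 2 + 10 = 12, A[1][2] + B[2][1] = 1 + 4 = 5) = 5 (attained at k = 2)
  C[1][2] = min over k of (A[1][0] + B[0][2] = 9 + 5 = 14, A[1][1] + B[1][2] = 2 + 1 = 3, A[1][2] + B[2][2] = 1 + -2 = -1) = -1 (attained at k = 2)
  C[2][0] = min over k of (A[2][0] + B[0][0] = 9 + -1 = 8, A[2][1] + B[1][0] = -1 + 2 = 1, A[2][2] + B[2][0] = 3 + -1 = 2) = 1 (attained at k = 1)
  C[2][1] = min over k of (A[2][0] + B[0][1] = 9 + 6 = 15, A[2][1] + B[1][1] = -1 + 10 = 9, A[2][2] + B[2][1] = 3 + 4 = 7) = 7 (attained at k = 2)
  C[2][2] = min over k of (A[2][0] + B[0][2] = 9 + 5 = 14, A[2][1] + B[1][2] = -1 + 1 = 0, A[2][2] + B[2][2] = 3 + -2 = 1) = 0 (attained at k = 1)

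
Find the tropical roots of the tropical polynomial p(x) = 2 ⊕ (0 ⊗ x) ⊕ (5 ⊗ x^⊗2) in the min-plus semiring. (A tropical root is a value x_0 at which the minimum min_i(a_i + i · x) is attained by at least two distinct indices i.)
Roots: {-5, 2}

Each tropical root is a break point of the lower envelope of the lines y = a_i + i · x (there are 3 lines, with slopes 0, 1, ..., 2). Only the lines that attain the minimum somewhere contribute to roots; other lines are dominated. Here the surviving (envelope) indices are i = 2, i = 1, i = 0.
Intersections between consecutive envelope lines give the roots: for adjacent envelope indices i < j the intersection is x = (a_i − a_j) / (j − i). Reading off the sorted break points: {-5, 2}.
Verification: at each break x_0, at least two indices attain the minimum of min_i(a_i + i · x_0).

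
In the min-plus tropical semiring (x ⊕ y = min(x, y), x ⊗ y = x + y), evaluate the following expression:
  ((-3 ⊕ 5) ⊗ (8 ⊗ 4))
((-3 ⊕ 5) ⊗ (8 ⊗ 4)) = 9

Expand innermost to outermost. Recall ⊕ takes the minimum of its arguments and ⊗ takes their sum. Working out the expression ((-3 ⊕ 5) ⊗ (8 ⊗ 4)) gives 9.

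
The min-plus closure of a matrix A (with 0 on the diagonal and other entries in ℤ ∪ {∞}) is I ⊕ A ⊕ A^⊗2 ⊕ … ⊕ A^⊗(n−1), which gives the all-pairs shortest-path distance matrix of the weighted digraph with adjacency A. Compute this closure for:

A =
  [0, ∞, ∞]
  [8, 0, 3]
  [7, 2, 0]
Closure =
  [0, ∞, ∞]
  [8, 0, 3]
  [7, 2, 0]

This is the Floyd-Warshall all-pairs shortest-path computation. For each intermediate vertex k = 0, 1, …, 2, update dist[i][j] ← min(dist[i][j], dist[i][k] + dist[k][j]). The final matrix gives, for each (i, j), the minimum total weight of any directed path from i to j (possibly empty when i = j).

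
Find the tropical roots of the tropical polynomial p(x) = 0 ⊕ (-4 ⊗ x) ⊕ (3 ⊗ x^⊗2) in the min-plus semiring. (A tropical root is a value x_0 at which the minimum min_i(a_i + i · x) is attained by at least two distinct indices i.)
Roots: {-7, 4}

Each tropical root is a break point of the lower envelope of the lines y = a_i + i · x (there are 3 lines, with slopes 0, 1, ..., 2). Only the lines that attain the minimum somewhere contribute to roots; other lines are dominated. Here the surviving (envelope) indices are i = 2, i = 1, i = 0.
Intersections between consecutive envelope lines give the roots: for adjacent envelope indices i < j the intersection is x = (a_i − a_j) / (j − i). Reading off the sorted break points: {-7, 4}.
Verification: at each break x_0, at least two indices attain the minimum of min_i(a_i + i · x_0).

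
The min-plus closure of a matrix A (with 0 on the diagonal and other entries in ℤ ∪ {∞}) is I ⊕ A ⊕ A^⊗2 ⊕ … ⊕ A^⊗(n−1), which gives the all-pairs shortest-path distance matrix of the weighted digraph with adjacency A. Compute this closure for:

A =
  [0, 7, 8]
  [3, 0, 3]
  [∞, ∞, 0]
Closure =
  [0, 7, 8]
  [3, 0, 3]
  [∞, ∞, 0]

This is the Floyd-Warshall all-pairs shortest-path computation. For each intermediate vertex k = 0, 1, …, 2, update dist[i][j] ← min(dist[i][j], dist[i][k] + dist[k][j]). The final matrix gives, for each (i, j), the minimum total weight of any directed path from i to j (possibly empty when i = j).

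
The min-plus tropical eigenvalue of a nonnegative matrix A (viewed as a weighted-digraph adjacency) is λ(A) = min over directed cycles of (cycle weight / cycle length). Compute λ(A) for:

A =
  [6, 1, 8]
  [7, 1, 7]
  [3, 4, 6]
λ(A) = 1

Enumerate directed cycles and compute their means (weight / length). Sample:
  cycle 0 → 0: weight = 6, length = 1, mean = 6/1 ≈ 6.000
  cycle 1 → 1: weight = 1, length = 1, mean = 1/1 ≈ 1.000
  cycle 2 → 2: weight = 6, length = 1, mean = 6/1 ≈ 6.000
  cycle 0 → 1 → 0: weight = 8, length = 2, mean = 8/2 ≈ 4.000
  cycle 0 → 2 → 0: weight = 11, length = 2, mean = 11/2 ≈ 5.500
  cycle 1 → 0 → 1: weight = 8, length = 2, mean = 8/2 ≈ 4.000
Minimum mean = 1.000, attained e.g. along the cycle 1 → 1 with weight 1 and length 1. So λ(A) = 1/1 = 1.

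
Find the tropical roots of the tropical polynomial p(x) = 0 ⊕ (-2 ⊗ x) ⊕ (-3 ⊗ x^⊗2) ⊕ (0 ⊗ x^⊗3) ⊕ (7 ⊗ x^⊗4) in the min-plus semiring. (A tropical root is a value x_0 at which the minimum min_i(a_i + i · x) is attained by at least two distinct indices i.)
Roots: {-7, -3, 1, 2}

Each tropical root is a break point of the lower envelope of the lines y = a_i + i · x (there are 5 lines, with slopes 0, 1, ..., 4). Only the lines that attain the minimum somewhere contribute to roots; other lines are dominated. Here the surviving (envelope) indices are i = 4, i = 3, i = 2, i = 1, i = 0.
Intersections between consecutive envelope lines give the roots: for adjacent envelope indices i < j the intersection is x = (a_i − a_j) / (j − i). Reading off the sorted break points: {-7, -3, 1, 2}.
Verification: at each break x_0, at least two indices attain the minimum of min_i(a_i + i · x_0).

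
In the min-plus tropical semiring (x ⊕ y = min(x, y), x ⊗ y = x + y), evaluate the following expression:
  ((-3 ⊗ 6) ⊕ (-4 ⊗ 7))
((-3 ⊗ 6) ⊕ (-4 ⊗ 7)) = 3

Expand innermost to outermost. Recall ⊕ takes the minimum of its arguments and ⊗ takes their sum. Working out the expression ((-3 ⊗ 6) ⊕ (-4 ⊗ 7)) gives 3.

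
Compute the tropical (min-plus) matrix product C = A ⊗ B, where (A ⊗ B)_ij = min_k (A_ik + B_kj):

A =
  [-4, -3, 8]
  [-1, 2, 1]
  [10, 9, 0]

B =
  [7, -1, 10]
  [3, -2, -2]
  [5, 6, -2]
A ⊗ B =
  [0, -5, -5]
  [5, -2, -1]
  [5, 6, -2]

Apply the min-plus product entry-by-entry:
  C[0][0] = min over k of (A[0][0] + B[0][0] = -4 + 7 = 3, A[0][1] + B[1][0] = -3 + 3 = 0, A[0][2] + B[2][0] = 8 + 5 = 13) = 0 (attained at k = 1)
  C[0][1] = min over k of (A[0][0] + B[0][1] = -4 + -1 = -5, A[0][1] + B[1][1] = -3 + -2 = -5, A[0][2] + B[2][1] = 8 + 6 = 14) = -5 (attained at k = 0)
  C[0][2] = min over k of (A[0][0] + B[0][2] = -4 + 10 = 6, A[0][1] + B[1][2] = -3 + -2 = -5, A[0][2] + B[2][2] = 8 + -2 = 6) = -5 (attained at k = 1)
  C[1][0] = min over k of (A[1][0] + B[0][0] = -1 + 7 = 6, A[1][1] + B[1][0] = 2 + 3 = 5, A[1][2] + B[2][0] = 1 + 5 = 6) = 5 (attained at k = 1)
  C[1][1] = min over k of (A[1][0] + B[0][1] = -1 + -1 = -2, A[1][1] + B[1][1] = 2 + -2 = 0, A[1][2] + B[2][1] = 1 + 6 = 7) = -2 (attained at k = 0)
  C[1][2] = min over k of (A[1][0] + B[0][2] = -1 + 10 = 9, A[1][1] + B[1][2] = 2 + -2 = 0, A[1][2] + B[2][2] = 1 + -2 = -1) = -1 (attained at k = 2)
  C[2][0] = min over k of (A[2][0] + B[0][0] = 10 + 7 = 17, A[2][1] + B[1][0] = 9 + 3 = 12, A[2][2] + B[2][0] = 0 + 5 = 5) = 5 (attained at k = 2)
  C[2][1] = min over k of (A[2][0] + B[0][1] = 10 + -1 = 9, A[2][1] + B[1][1] = 9 + -2 = 7, A[2][2] + B[2][1] = 0 + 6 = 6) = 6 (attained at k = 2)
  C[2][2] = min over k of (A[2][0] + B[0][2] = 10 + 10 = 20, A[2][1] + B[1][2] = 9 + -2 = 7, A[2][2] + B[2][2] = 0 + -2 = -2) = -2 (attained at k = 2)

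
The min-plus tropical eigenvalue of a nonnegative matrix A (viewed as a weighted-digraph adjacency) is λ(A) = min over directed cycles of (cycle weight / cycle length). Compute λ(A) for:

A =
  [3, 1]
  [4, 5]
λ(A) = 5/2

Enumerate directed cycles and compute their means (weight / length). Sample:
  cycle 0 → 0: weight = 3, length = 1, mean = 3/1 ≈ 3.000
  cycle 1 → 1: weight = 5, length = 1, mean = 5/1 ≈ 5.000
  cycle 0 → 1 → 0: weight = 5, length = 2, mean = 5/2 ≈ 2.500
  cycle 1 → 0 → 1: weight = 5, length = 2, mean = 5/2 ≈ 2.500
Minimum mean = 2.500, attained e.g. along the cycle 0 → 1 → 0 with weight 5 and length 2. So λ(A) = 5/2 = 5/2.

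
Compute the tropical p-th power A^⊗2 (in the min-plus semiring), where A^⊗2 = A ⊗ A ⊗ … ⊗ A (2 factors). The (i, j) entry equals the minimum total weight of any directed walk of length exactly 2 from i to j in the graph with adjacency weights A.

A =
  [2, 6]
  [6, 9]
A^⊗2 =
  [4, 8]
  [8, 12]

Each entry (A^⊗2)_ij equals the minimum over all length-2 walks i = v_0 → v_1 → … → v_2 = j of Σ_t A[v_t][v_{t+1}]. For example, for (i, j) = (0, 1) we minimise over 2 possible intermediate vertex sequences; the minimum is 8, attained along the walk 0 → 0 → 1.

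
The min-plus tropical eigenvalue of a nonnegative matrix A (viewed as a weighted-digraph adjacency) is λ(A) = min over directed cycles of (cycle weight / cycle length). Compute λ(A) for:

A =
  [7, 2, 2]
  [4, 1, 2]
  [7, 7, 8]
λ(A) = 1

Enumerate directed cycles and compute their means (weight / length). Sample:
  cycle 0 → 0: weight = 7, length = 1, mean = 7/1 ≈ 7.000
  cycle 1 → 1: weight = 1, length = 1, mean = 1/1 ≈ 1.000
  cycle 2 → 2: weight = 8, length = 1, mean = 8/1 ≈ 8.000
  cycle 0 → 1 → 0: weight = 6, length = 2, mean = 6/2 ≈ 3.000
  cycle 0 → 2 → 0: weight = 9, length = 2, mean = 9/2 ≈ 4.500
  cycle 1 → 0 → 1: weight = 6, length = 2, mean = 6/2 ≈ 3.000
Minimum mean = 1.000, attained e.g. along the cycle 1 → 1 with weight 1 and length 1. So λ(A) = 1/1 = 1.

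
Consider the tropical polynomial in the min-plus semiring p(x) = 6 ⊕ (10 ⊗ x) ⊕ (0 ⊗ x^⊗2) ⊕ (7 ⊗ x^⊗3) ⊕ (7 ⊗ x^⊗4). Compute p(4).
p(4) = 6

A tropical monomial a ⊗ x^⊗i evaluates to a + i · x. Evaluating each term at x = 4:
  Term 0 contributes 6 + 0 · 4 = 6
  Term 1 contributes 10 + 1 · 4 = 14
  Term 2 contributes 0 + 2 · 4 = 8
  Term 3 contributes 7 + 3 · 4 = 19
  Term 4 contributes 7 + 4 · 4 = 23
p(4) = ⊕ of these = min[6, 14, 8, 19, 23] = 6.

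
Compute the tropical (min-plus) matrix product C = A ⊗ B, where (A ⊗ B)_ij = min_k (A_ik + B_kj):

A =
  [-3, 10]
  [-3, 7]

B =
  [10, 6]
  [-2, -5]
A ⊗ B =
  [7, 3]
  [5, 2]

Apply the min-plus product entry-by-entry:
  C[0][0] = min over k of (A[0][0] + B[0][0] = -3 + 10 = 7, A[0][1] + B[1][0] = 10 + -2 = 8) = 7 (attained at k = 0)
  C[0][1] = min over k of (A[0][0] + B[0][1] = -3 + 6 = 3, A[0][1] + B[1][1] = 10 + -5 = 5) = 3 (attained at k = 0)
  C[1][0] = min over k of (A[1][0] + B[0][0] = -3 + 10 = 7, A[1][1] + B[1][0] = 7 + -2 = 5) = 5 (attained at k = 1)
  C[1][1] = min over k of (A[1][0] + B[0][1] = -3 + 6 = 3, A[1][1] + B[1][1] = 7 + -5 = 2) = 2 (attained at k = 1)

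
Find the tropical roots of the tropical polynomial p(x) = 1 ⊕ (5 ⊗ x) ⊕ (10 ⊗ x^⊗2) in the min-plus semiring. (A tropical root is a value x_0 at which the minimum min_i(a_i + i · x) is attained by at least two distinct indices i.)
Roots: {-5, -4}

Each tropical root is a break point of the lower envelope of the lines y = a_i + i · x (there are 3 lines, with slopes 0, 1, ..., 2). Only the lines that attain the minimum somewhere contribute to roots; other lines are dominated. Here the surviving (envelope) indices are i = 2, i = 1, i = 0.
Intersections between consecutive envelope lines give the roots: for adjacent envelope indices i < j the intersection is x = (a_i − a_j) / (j − i). Reading off the sorted break points: {-5, -4}.
Verification: at each break x_0, at least two indices attain the minimum of min_i(a_i + i · x_0).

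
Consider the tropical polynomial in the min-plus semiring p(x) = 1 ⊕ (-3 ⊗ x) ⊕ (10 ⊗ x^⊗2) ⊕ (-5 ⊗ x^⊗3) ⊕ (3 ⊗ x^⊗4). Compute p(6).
p(6) = 1

A tropical monomial a ⊗ x^⊗i evaluates to a + i · x. Evaluating each term at x = 6:
  Term 0 contributes 1 + 0 · 6 = 1
  Term 1 contributes -3 + 1 · 6 = 3
  Term 2 contributes 10 + 2 · 6 = 22
  Term 3 contributes -5 + 3 · 6 = 13
  Term 4 contributes 3 + 4 · 6 = 27
p(6) = ⊕ of these = min[1, 3, 22, 13, 27] = 1.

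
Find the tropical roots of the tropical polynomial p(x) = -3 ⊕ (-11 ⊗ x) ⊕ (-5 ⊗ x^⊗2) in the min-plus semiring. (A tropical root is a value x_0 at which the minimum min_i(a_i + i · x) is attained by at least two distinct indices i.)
Roots: {-6, 8}

Each tropical root is a break point of the lower envelope of the lines y = a_i + i · x (there are 3 lines, with slopes 0, 1, ..., 2). Only the lines that attain the minimum somewhere contribute to roots; other lines are dominated. Here the surviving (envelope) indices are i = 2, i = 1, i = 0.
Intersections between consecutive envelope lines give the roots: for adjacent envelope indices i < j the intersection is x = (a_i − a_j) / (j − i). Reading off the sorted break points: {-6, 8}.
Verification: at each break x_0, at least two indices attain the minimum of min_i(a_i + i · x_0).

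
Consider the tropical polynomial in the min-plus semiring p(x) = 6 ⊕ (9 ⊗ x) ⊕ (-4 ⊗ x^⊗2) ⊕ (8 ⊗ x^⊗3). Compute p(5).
p(5) = 6

A tropical monomial a ⊗ x^⊗i evaluates to a + i · x. Evaluating each term at x = 5:
  Term 0 contributes 6 + 0 · 5 = 6
  Term 1 contributes 9 + 1 · 5 = 14
  Term 2 contributes -4 + 2 · 5 = 6
  Term 3 contributes 8 + 3 · 5 = 23
p(5) = ⊕ of these = min[6, 14, 6, 23] = 6.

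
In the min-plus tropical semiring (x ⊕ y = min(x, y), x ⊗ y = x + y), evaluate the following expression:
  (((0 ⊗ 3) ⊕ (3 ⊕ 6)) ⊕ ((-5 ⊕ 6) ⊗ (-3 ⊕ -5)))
(((0 ⊗ 3) ⊕ (3 ⊕ 6)) ⊕ ((-5 ⊕ 6) ⊗ (-3 ⊕ -5))) = -10

Expand innermost to outermost. Recall ⊕ takes the minimum of its arguments and ⊗ takes their sum. Working out the expression (((0 ⊗ 3) ⊕ (3 ⊕ 6)) ⊕ ((-5 ⊕ 6) ⊗ (-3 ⊕ -5))) gives -10.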